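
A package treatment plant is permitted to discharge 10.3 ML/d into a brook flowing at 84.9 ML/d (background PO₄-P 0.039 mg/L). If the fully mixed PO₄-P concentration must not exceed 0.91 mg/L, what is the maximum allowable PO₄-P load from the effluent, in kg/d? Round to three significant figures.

Mass balance at the limit: 84.90·0.03900 + 10.30·Cₑ = 95.20·0.91 → Cₑ = 8.089 mg/L.
10.30 ML/d = 0.1192 m³/s. Load = 0.1192 m³/s × 8.089 g/m³ × 86 400 s/d = 83.32 kg/d.

83.3 kg/d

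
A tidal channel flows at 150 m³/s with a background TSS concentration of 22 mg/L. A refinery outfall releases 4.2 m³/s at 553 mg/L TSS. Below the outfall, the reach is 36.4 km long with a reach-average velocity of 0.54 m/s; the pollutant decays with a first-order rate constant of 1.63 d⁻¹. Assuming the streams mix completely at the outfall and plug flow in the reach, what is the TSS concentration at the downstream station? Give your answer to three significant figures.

Mixed concentration C = ΣQC/ΣQ = (150.0·22.00 + 4.200·553.0) / 154.2 = 5623/154.2 = 36.46 mg/L.
Travel time t = 36.4·1000 / 0.54 = 67410 s = 18.72 h.
After decay, C = 36.46 × e^(−kt) = 36.46 × 0.2804 = 10.22 mg/L.

10.2 mg/L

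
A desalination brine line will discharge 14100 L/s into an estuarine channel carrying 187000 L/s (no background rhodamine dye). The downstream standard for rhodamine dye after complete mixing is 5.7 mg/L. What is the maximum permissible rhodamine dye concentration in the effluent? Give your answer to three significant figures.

At the limit, (Qr·Cr + Qe·Cₑ)/(Qr + Qe) = 5.7:
Cₑ = (201100·5.7 − 187000·0) / 14100 = 81.30 mg/L.

81.3 mg/L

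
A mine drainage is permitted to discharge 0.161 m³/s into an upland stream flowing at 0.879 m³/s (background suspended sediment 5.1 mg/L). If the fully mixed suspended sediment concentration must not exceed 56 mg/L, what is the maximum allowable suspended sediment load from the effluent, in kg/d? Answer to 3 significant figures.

4640 kg/d

Mass balance at the limit: 0.8790·5.100 + 0.1610·Cₑ = 1.040·56 → Cₑ = 333.9 mg/L.
Load = 0.1610 m³/s × 333.9 g/m³ × 86 400 s/d = 4645 kg/d.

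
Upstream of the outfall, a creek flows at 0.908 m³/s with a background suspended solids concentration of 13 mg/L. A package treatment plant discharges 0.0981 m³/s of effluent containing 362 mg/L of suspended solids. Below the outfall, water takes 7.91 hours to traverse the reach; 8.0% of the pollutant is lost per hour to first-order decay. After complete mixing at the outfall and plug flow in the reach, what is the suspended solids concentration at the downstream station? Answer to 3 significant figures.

24.3 mg/L

Flow-weighted average: C = (0.9080·13.00 + 0.09810·362.0) / 1.006 = 47.32/1.006 = 47.03 mg/L.
8.0%/h lost → k = −ln(1 − 0.08) = 0.08338 h⁻¹.
Decay over the reach: 47.03·exp(−kt) = 47.03·0.5171 = 24.32 mg/L.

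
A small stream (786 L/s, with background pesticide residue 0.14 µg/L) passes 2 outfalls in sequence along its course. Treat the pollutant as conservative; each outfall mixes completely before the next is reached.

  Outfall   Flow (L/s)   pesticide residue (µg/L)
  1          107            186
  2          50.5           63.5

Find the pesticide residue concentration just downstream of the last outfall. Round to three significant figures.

24.6 µg/L

After outfall 1: Q = 786.0 + 107.0 = 893.0 L/s; C = (786.0·0.1400 + 107.0·186.0)/893.0 = 22.41 µg/L.
After outfall 2: Q = 893.0 + 50.50 = 943.5 L/s; C = (893.0·22.41 + 50.50·63.50)/943.5 = 24.61 µg/L.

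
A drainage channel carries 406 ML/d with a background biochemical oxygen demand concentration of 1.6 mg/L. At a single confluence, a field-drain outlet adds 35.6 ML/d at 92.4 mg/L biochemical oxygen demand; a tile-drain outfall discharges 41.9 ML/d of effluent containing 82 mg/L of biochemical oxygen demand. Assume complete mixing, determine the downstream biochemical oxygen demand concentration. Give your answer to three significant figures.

After mixing, C = (406.0·1.600 + 35.60·92.40 + 41.90·82.00) / 483.5 = 7375/483.5 = 15.25 mg/L.

15.3 mg/L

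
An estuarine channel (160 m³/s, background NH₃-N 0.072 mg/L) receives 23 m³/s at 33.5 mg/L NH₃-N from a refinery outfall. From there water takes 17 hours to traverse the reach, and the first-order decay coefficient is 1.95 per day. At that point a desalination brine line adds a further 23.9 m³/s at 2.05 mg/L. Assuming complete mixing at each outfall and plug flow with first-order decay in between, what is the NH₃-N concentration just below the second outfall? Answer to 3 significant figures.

1.19 mg/L

Flow-weighted average: C = (160.0·0.07200 + 23.00·33.50) / 183.0 = 782.0/183.0 = 4.273 mg/L; combined flow 183.0 m³/s.
Applying C = C₀e^(−kt): 4.273 × 0.2513 = 1.074 mg/L.
At the second outfall, C = (183.0·1.074 + 23.90·2.050) / (183.0 + 23.90) = 1.187 mg/L.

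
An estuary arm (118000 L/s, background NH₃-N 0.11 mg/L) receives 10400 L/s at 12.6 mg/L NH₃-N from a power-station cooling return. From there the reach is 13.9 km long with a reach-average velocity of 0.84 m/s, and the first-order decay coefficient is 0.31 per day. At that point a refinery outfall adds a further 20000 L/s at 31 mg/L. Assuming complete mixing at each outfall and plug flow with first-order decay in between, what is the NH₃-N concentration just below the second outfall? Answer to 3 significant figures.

5.09 mg/L

After mixing, C = (118000·0.1100 + 10400·12.60) / 128400 = 144000/128400 = 1.122 mg/L; combined flow 128400 L/s.
Travel time t = 13.9·1000 / 0.84 = 16550 s = 4.597 h.
After decay, C = 1.122 × e^(−kt) = 1.122 × 0.9424 = 1.057 mg/L.
At the second outfall, C = (128400·1.057 + 20000·31.00) / (128400 + 20000) = 5.092 mg/L.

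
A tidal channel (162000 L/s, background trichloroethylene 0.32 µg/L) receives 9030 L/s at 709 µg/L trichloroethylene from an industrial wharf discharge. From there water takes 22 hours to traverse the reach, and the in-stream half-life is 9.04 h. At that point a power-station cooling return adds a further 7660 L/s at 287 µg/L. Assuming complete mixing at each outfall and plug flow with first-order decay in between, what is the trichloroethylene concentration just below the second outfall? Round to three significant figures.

Flow-weighted average: C = (162000·0.3200 + 9030·709.0) / 171000 = 6454000/171000 = 37.74 µg/L; combined flow 171000 L/s.
Half-life 9.04 h → k = ln 2 / 9.04 = 0.07668 h⁻¹ = 1.840 d⁻¹.
Decay over the reach: 37.74·exp(−kt) = 37.74·0.1851 = 6.985 µg/L.
Second outfall: C = (171000·6.985 + 7660·287.0)/178700 = 18.99 µg/L.

19.0 µg/L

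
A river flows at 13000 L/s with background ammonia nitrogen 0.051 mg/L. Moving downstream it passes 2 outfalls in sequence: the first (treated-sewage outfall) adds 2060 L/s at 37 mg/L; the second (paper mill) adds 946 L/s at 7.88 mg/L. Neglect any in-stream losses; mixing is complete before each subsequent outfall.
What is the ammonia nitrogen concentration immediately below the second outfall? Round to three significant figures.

Below outfall 1: Q → 15060 L/s, C = (13000·0.05100 + 2060·37.00)/15060 = 5.105 mg/L.
Below outfall 2: Q → 16010 L/s, C = (15060·5.105 + 946.0·7.880)/16010 = 5.269 mg/L.

5.27 mg/L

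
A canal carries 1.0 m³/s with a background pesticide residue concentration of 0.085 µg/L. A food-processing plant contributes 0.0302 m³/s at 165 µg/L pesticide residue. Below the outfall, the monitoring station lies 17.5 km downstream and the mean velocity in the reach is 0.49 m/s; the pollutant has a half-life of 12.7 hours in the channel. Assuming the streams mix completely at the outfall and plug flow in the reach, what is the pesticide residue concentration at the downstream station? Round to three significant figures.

Mass balance: C = (1.000·0.08500 + 0.03020·165.0) / 1.030 = 5.068/1.030 = 4.919 µg/L.
Travel time t = 17.5·1000 / 0.49 = 35710 s = 9.921 h.
Half-life 12.7 h → k = ln 2 / 12.7 = 0.05458 h⁻¹ = 1.310 d⁻¹.
Applying C = C₀e^(−kt): 4.919 × 0.5819 = 2.863 µg/L.

2.86 µg/L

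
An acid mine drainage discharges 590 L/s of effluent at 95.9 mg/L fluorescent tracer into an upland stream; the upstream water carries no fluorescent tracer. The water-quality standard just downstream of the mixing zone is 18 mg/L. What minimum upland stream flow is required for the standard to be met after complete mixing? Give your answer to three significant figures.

Set C_mix = 18: (Q·0 + 590.0·95.90) / (Q + 590.0) = 18
→ Q = 590.0·(95.90 − 18)/(18 − 0) = 2553 L/s.

2550 L/s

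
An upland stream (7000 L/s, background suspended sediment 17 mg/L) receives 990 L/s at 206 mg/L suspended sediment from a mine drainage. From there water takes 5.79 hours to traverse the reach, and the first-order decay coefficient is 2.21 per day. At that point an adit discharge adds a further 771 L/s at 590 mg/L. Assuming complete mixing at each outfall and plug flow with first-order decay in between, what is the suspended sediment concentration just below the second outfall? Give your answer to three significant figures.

Flow-weighted average: C = (7000·17.00 + 990.0·206.0) / 7990 = 322900/7990 = 40.42 mg/L; combined flow 7990 L/s.
After decay, C = 40.42 × e^(−kt) = 40.42 × 0.5867 = 23.72 mg/L.
At the second outfall, C = (7990·23.72 + 771.0·590.0) / (7990 + 771.0) = 73.55 mg/L.

73.6 mg/L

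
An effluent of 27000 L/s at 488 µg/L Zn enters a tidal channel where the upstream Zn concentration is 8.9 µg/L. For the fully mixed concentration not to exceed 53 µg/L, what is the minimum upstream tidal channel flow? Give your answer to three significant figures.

266000 L/s

Set C_mix = 53: (Q·8.900 + 27000·488.0) / (Q + 27000) = 53
→ Q = 27000·(488.0 − 53)/(53 − 8.900) = 266300 L/s.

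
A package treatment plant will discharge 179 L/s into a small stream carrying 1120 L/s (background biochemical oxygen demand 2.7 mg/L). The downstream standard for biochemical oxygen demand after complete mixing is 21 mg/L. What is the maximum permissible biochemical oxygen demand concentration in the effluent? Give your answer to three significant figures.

136 mg/L

At the limit, (Qr·Cr + Qe·Cₑ)/(Qr + Qe) = 21:
Cₑ = (1299·21 − 1120·2.700) / 179.0 = 135.5 mg/L.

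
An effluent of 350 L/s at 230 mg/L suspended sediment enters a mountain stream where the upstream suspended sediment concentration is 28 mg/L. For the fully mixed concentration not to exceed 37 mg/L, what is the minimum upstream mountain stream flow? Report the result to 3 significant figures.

Set C_mix = 37: (Q·28.00 + 350.0·230.0) / (Q + 350.0) = 37
→ Q = 350.0·(230.0 − 37)/(37 − 28.00) = 7506 L/s.

7510 L/s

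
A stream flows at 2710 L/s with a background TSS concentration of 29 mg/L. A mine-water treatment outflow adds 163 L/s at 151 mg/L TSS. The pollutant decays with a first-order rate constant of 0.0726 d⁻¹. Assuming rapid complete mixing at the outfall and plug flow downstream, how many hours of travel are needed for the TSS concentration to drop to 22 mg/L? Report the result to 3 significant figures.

162 h

Mixed concentration C = ΣQC/ΣQ = (2710·29.00 + 163.0·151.0) / 2873 = 103200/2873 = 35.92 mg/L.
35.92·exp(−k·t) = 22 → t = ln(35.92/22)/k = 583500 s = 162.1 h.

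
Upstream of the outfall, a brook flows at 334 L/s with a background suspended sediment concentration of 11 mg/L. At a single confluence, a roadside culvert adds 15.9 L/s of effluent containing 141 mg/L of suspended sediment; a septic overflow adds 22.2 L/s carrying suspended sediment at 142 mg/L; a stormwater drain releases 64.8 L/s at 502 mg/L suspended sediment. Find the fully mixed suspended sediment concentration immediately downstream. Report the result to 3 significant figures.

After mixing, C = (334.0·11.00 + 15.90·141.0 + 22.20·142.0 + 64.80·502.0) / 436.9 = 41600/436.9 = 95.21 mg/L.

95.2 mg/L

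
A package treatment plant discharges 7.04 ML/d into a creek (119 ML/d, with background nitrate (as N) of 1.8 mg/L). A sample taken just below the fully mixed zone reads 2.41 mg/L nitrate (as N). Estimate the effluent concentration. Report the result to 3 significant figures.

12.7 mg/L

Mass balance: 119.0·1.800 + 7.040·Cₑ = 126.0·2.410
→ Cₑ = (126.0·2.410 − 119.0·1.800) / 7.040 = 12.72 mg/L.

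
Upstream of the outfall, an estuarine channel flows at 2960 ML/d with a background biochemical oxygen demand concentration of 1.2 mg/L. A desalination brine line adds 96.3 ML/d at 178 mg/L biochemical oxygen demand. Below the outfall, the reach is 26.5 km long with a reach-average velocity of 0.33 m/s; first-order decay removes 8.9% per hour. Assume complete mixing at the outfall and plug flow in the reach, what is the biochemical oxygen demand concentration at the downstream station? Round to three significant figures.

0.847 mg/L

Mass balance: C = (2960·1.200 + 96.30·178.0) / 3056 = 20690/3056 = 6.771 mg/L.
Travel time t = 26.5·1000 / 0.33 = 80300 s = 22.31 h.
8.9%/h lost → k = −ln(1 − 0.089) = 0.09321 h⁻¹.
First-order decay: C = 6.771·exp(−k·t) = 6.771·0.1250 = 0.8465 mg/L.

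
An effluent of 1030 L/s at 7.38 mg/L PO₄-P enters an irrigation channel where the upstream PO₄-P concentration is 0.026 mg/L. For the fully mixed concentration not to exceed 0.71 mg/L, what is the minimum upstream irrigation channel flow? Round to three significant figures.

10000 L/s

Set C_mix = 0.71: (Q·0.02600 + 1030·7.380) / (Q + 1030) = 0.71
→ Q = 1030·(7.380 − 0.71)/(0.71 − 0.02600) = 10040 L/s.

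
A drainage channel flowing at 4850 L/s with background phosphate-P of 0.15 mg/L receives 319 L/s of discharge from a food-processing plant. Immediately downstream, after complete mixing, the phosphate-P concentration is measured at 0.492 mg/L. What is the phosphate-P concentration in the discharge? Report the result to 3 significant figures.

5.69 mg/L

Mass balance: 4850·0.1500 + 319.0·Cₑ = 5169·0.4920
→ Cₑ = (5169·0.4920 − 4850·0.1500) / 319.0 = 5.692 mg/L.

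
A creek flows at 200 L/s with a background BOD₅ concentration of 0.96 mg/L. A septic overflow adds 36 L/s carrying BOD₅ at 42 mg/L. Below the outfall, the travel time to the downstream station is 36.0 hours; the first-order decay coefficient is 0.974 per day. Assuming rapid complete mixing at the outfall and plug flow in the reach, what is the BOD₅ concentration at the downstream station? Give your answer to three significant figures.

Mass balance: C = (200.0·0.9600 + 36.00·42.00) / 236.0 = 1704/236.0 = 7.220 mg/L.
Decay over the reach: 7.220·exp(−kt) = 7.220·0.2320 = 1.675 mg/L.

1.68 mg/L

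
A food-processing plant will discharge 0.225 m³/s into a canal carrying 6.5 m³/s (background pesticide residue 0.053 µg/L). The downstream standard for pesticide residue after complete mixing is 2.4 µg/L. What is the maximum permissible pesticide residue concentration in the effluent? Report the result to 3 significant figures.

70.2 µg/L

At the limit, (Qr·Cr + Qe·Cₑ)/(Qr + Qe) = 2.4:
Cₑ = (6.725·2.4 − 6.500·0.05300) / 0.2250 = 70.20 µg/L.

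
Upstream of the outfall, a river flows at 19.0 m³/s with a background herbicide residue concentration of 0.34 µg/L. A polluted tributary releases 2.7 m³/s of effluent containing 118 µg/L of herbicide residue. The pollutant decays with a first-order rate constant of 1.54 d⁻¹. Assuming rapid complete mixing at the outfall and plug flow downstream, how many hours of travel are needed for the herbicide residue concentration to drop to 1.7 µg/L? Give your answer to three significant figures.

Mass balance: C = (19.00·0.3400 + 2.700·118.0) / 21.70 = 325.1/21.70 = 14.98 µg/L.
14.98·exp(−k·t) = 1.7 → t = ln(14.98/1.7)/k = 122100 s = 33.91 h.

33.9 h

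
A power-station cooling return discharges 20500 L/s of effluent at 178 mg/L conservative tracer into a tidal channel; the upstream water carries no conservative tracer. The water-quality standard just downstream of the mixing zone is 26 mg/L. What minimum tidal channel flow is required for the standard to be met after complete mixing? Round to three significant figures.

Set C_mix = 26: (Q·0 + 20500·178.0) / (Q + 20500) = 26
→ Q = 20500·(178.0 − 26)/(26 − 0) = 119800 L/s.

120000 L/s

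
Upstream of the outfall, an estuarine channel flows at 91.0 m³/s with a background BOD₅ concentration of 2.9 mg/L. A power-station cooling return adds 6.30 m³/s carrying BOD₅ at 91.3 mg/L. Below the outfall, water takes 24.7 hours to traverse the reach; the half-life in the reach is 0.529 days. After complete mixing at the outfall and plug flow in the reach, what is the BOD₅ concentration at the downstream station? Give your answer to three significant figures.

After mixing, C = (91.00·2.900 + 6.300·91.30) / 97.30 = 839.1/97.30 = 8.624 mg/L.
Half-life 0.529 d → k = ln 2 / 0.529 = 1.310 d⁻¹.
After decay, C = 8.624 × e^(−kt) = 8.624 × 0.2596 = 2.239 mg/L.

2.24 mg/L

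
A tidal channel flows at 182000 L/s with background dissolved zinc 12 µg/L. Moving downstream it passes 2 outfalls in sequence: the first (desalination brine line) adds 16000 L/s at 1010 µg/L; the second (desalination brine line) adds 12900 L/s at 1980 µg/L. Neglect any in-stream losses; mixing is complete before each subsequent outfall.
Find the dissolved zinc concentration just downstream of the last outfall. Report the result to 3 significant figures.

208 µg/L

After outfall 1: Q = 182000 + 16000 = 198000 L/s; C = (182000·12.00 + 16000·1010)/198000 = 92.65 µg/L.
After outfall 2: Q = 198000 + 12900 = 210900 L/s; C = (198000·92.65 + 12900·1980)/210900 = 208.1 µg/L.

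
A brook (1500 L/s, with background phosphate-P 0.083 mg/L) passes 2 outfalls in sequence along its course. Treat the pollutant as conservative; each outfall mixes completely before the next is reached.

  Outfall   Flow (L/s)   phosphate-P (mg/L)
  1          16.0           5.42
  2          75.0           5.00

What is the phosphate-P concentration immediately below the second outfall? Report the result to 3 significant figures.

0.368 mg/L

Below outfall 1: Q → 1516 L/s, C = (1500·0.08300 + 16.00·5.420)/1516 = 0.1393 mg/L.
Below outfall 2: Q → 1591 L/s, C = (1516·0.1393 + 75.00·5.000)/1591 = 0.3685 mg/L.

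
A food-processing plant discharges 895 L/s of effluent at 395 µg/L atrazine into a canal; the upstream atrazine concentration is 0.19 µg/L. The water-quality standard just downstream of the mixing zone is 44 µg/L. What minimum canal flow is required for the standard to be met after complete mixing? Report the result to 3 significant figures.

7170 L/s

Set C_mix = 44: (Q·0.1900 + 895.0·395.0) / (Q + 895.0) = 44
→ Q = 895.0·(395.0 − 44)/(44 − 0.1900) = 7171 L/s.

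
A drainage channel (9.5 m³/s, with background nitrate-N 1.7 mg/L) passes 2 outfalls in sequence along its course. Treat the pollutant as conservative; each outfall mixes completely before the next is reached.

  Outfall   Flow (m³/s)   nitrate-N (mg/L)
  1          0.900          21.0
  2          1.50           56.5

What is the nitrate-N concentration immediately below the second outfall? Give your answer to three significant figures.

10.1 mg/L

Below outfall 1: Q → 10.40 m³/s, C = (9.500·1.700 + 0.9000·21.00)/10.40 = 3.370 mg/L.
Below outfall 2: Q → 11.90 m³/s, C = (10.40·3.370 + 1.500·56.50)/11.90 = 10.07 mg/L.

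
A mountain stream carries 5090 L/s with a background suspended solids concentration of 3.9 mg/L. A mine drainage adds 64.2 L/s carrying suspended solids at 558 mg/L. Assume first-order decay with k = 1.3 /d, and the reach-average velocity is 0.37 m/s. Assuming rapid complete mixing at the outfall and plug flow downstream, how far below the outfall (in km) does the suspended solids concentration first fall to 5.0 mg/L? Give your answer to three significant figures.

18.9 km

Mass balance: C = (5090·3.900 + 64.20·558.0) / 5154 = 55670/5154 = 10.80 mg/L.
Set 10.80·exp(−k·t) = 5.0 → t = ln(10.80/5.0)/k = 51190 s = 14.22 h.
Distance = v·t = 0.37·51190 = 18940 m = 18.94 km.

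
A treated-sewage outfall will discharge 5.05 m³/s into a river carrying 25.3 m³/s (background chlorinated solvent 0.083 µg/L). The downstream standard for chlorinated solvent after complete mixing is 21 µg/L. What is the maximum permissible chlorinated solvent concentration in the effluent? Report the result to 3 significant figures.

At the limit, (Qr·Cr + Qe·Cₑ)/(Qr + Qe) = 21:
Cₑ = (30.35·21 − 25.30·0.08300) / 5.050 = 125.8 µg/L.

126 µg/L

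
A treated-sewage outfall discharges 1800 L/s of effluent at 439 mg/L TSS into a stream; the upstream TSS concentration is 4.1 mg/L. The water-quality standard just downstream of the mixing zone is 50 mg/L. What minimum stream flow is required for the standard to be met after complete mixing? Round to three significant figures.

Set C_mix = 50: (Q·4.100 + 1800·439.0) / (Q + 1800) = 50
→ Q = 1800·(439.0 − 50)/(50 − 4.100) = 15250 L/s.

15300 L/s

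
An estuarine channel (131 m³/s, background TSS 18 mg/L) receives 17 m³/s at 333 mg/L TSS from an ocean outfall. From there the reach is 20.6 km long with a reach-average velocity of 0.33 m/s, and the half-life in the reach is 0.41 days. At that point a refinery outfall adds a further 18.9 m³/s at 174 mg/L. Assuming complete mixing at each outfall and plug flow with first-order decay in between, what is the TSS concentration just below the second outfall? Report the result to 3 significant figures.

33.9 mg/L

Mass balance: C = (131.0·18.00 + 17.00·333.0) / 148.0 = 8019/148.0 = 54.18 mg/L; combined flow 148.0 m³/s.
Travel time t = 20.6·1000 / 0.33 = 62420 s = 17.34 h.
Half-life 0.41 d → k = ln 2 / 0.41 = 1.691 d⁻¹.
Decay over the reach: 54.18·exp(−kt) = 54.18·0.2948 = 15.97 mg/L.
Second outfall: C = (148.0·15.97 + 18.90·174.0)/166.9 = 33.87 mg/L.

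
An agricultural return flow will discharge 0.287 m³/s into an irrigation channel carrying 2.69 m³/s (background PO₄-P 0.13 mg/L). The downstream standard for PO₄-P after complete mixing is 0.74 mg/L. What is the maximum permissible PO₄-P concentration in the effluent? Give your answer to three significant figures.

6.46 mg/L

At the limit, (Qr·Cr + Qe·Cₑ)/(Qr + Qe) = 0.74:
Cₑ = (2.977·0.74 − 2.690·0.1300) / 0.2870 = 6.457 mg/L.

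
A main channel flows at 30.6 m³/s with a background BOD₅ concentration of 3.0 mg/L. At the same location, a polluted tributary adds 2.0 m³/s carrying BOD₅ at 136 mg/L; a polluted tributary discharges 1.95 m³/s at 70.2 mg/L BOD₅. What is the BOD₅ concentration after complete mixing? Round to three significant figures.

14.5 mg/L

Mixed concentration C = ΣQC/ΣQ = (30.60·3.000 + 2.000·136.0 + 1.950·70.20) / 34.55 = 500.7/34.55 = 14.49 mg/L.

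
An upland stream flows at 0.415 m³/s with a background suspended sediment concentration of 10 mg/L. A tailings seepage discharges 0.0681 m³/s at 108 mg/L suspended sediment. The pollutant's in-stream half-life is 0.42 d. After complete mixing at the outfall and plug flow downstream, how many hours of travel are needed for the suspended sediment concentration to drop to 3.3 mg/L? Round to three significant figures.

Flow-weighted average: C = (0.4150·10.00 + 0.06810·108.0) / 0.4831 = 11.50/0.4831 = 23.81 mg/L.
Half-life 0.42 d → k = ln 2 / 0.42 = 1.650 d⁻¹.
23.81·exp(−k·t) = 3.3 → t = ln(23.81/3.3)/k = 103500 s = 28.74 h.

28.7 h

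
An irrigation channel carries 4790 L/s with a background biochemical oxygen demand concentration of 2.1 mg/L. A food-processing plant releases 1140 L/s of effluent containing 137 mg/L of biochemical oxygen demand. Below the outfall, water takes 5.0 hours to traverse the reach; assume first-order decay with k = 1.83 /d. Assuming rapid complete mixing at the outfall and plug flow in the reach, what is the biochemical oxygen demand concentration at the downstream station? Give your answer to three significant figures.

Flow-weighted average: C = (4790·2.100 + 1140·137.0) / 5930 = 166200/5930 = 28.03 mg/L.
Applying C = C₀e^(−kt): 28.03 × 0.6830 = 19.15 mg/L.

19.1 mg/L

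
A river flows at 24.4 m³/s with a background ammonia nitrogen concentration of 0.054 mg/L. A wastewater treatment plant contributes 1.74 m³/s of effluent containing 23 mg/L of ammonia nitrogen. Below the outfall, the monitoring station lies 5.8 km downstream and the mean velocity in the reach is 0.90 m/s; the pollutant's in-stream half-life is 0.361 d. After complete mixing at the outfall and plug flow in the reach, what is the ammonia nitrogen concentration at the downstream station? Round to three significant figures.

1.37 mg/L

Flow-weighted average: C = (24.40·0.05400 + 1.740·23.00) / 26.14 = 41.34/26.14 = 1.581 mg/L.
Travel time t = 5.8·1000 / 0.90 = 6444 s = 1.790 h.
Half-life 0.361 d → k = ln 2 / 0.361 = 1.920 d⁻¹.
First-order decay: C = 1.581·exp(−k·t) = 1.581·0.8666 = 1.370 mg/L.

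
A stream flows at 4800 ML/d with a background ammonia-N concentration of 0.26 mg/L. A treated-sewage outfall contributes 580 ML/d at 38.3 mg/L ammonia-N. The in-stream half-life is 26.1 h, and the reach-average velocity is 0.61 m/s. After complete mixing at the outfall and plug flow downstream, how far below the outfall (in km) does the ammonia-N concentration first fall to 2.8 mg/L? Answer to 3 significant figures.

36.6 km

Mixed concentration C = ΣQC/ΣQ = (4800·0.2600 + 580.0·38.30) / 5380 = 23460/5380 = 4.361 mg/L.
Half-life 26.1 h → k = ln 2 / 26.1 = 0.02656 h⁻¹ = 0.6374 d⁻¹.
Set 4.361·exp(−k·t) = 2.8 → t = ln(4.361/2.8)/k = 60060 s = 16.68 h.
Distance = v·t = 0.61·60060 = 36640 m = 36.64 km.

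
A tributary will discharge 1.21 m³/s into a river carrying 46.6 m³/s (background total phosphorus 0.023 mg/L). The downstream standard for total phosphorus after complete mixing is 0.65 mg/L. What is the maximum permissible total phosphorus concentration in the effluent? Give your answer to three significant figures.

At the limit, (Qr·Cr + Qe·Cₑ)/(Qr + Qe) = 0.65:
Cₑ = (47.81·0.65 − 46.60·0.02300) / 1.210 = 24.80 mg/L.

24.8 mg/L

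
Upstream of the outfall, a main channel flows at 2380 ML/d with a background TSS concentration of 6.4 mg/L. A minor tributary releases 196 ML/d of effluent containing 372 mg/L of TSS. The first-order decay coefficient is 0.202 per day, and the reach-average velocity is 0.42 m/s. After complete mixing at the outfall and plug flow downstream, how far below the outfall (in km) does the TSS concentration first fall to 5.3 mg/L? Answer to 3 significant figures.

335 km

Mixed concentration C = ΣQC/ΣQ = (2380·6.400 + 196.0·372.0) / 2576 = 88140/2576 = 34.22 mg/L.
Set 34.22·exp(−k·t) = 5.3 → t = ln(34.22/5.3)/k = 797700 s = 221.6 h.
Distance = v·t = 0.42·797700 = 335000 m = 335.0 km.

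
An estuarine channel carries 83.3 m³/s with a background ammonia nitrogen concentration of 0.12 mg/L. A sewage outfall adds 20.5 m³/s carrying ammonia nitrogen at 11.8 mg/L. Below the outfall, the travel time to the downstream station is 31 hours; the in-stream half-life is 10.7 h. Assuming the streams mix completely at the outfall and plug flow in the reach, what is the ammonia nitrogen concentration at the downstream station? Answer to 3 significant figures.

Mixed concentration C = ΣQC/ΣQ = (83.30·0.1200 + 20.50·11.80) / 103.8 = 251.9/103.8 = 2.427 mg/L.
Half-life 10.7 h → k = ln 2 / 10.7 = 0.06478 h⁻¹ = 1.555 d⁻¹.
Applying C = C₀e^(−kt): 2.427 × 0.1342 = 0.3257 mg/L.

0.326 mg/L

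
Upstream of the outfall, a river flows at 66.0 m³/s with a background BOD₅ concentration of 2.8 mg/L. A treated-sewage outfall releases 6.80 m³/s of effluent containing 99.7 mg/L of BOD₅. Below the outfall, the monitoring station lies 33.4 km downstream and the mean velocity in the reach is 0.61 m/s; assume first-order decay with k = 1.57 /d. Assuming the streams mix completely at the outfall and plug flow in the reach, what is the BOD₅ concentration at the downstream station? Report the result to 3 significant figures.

4.38 mg/L

Mass balance: C = (66.00·2.800 + 6.800·99.70) / 72.80 = 862.8/72.80 = 11.85 mg/L.
Travel time t = 33.4·1000 / 0.61 = 54750 s = 15.21 h.
First-order decay: C = 11.85·exp(−k·t) = 11.85·0.3697 = 4.382 mg/L.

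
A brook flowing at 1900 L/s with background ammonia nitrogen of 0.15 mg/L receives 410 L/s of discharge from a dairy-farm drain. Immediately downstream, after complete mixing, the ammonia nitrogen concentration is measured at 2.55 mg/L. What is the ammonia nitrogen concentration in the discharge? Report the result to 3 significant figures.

13.7 mg/L

Mass balance: 1900·0.1500 + 410.0·Cₑ = 2310·2.550
→ Cₑ = (2310·2.550 − 1900·0.1500) / 410.0 = 13.67 mg/L.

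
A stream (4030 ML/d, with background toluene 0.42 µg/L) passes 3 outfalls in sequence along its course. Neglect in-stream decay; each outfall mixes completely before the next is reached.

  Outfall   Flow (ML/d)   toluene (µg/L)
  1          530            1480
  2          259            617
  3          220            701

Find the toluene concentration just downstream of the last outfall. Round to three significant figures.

Outfall 1: combined Q = 4560 ML/d; C = (4030·0.4200 + 530.0·1480)/4560 = 172.4 µg/L.
Outfall 2: combined Q = 4819 ML/d; C = (4560·172.4 + 259.0·617.0)/4819 = 196.3 µg/L.
Outfall 3: combined Q = 5039 ML/d; C = (4819·196.3 + 220.0·701.0)/5039 = 218.3 µg/L.

218 µg/L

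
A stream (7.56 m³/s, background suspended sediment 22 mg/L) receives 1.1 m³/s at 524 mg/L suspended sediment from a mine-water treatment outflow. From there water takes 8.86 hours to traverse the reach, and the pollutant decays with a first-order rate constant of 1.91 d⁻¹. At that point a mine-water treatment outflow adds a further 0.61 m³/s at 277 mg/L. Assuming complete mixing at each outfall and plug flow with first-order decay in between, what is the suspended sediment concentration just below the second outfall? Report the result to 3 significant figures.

57.8 mg/L

Flow-weighted average: C = (7.560·22.00 + 1.100·524.0) / 8.660 = 742.7/8.660 = 85.76 mg/L; combined flow 8.660 m³/s.
Applying C = C₀e^(−kt): 85.76 × 0.4941 = 42.37 mg/L.
Second outfall: C = (8.660·42.37 + 0.6100·277.0)/9.270 = 57.81 mg/L.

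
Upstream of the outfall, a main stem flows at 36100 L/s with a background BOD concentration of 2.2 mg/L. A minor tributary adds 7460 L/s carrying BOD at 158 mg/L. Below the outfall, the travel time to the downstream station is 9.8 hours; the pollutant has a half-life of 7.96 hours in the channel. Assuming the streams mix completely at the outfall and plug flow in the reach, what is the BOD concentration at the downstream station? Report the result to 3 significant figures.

12.3 mg/L

Conservation of mass: C = (36100·2.200 + 7460·158.0) / 43560 = 1258000/43560 = 28.88 mg/L.
Half-life 7.96 h → k = ln 2 / 7.96 = 0.08708 h⁻¹ = 2.090 d⁻¹.
First-order decay: C = 28.88·exp(−k·t) = 28.88·0.4260 = 12.30 mg/L.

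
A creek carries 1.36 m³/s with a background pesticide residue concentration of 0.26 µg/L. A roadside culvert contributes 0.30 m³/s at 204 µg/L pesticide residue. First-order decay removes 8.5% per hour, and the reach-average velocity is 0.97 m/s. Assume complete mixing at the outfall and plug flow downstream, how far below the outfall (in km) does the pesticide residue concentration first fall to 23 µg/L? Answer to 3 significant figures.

18.8 km

Flow-weighted average: C = (1.360·0.2600 + 0.3000·204.0) / 1.660 = 61.55/1.660 = 37.08 µg/L.
8.5%/h lost → k = −ln(1 − 0.085) = 0.08883 h⁻¹.
Set 37.08·exp(−k·t) = 23 → t = ln(37.08/23)/k = 19360 s = 5.376 h.
Distance = v·t = 0.97·19360 = 18770 m = 18.77 km.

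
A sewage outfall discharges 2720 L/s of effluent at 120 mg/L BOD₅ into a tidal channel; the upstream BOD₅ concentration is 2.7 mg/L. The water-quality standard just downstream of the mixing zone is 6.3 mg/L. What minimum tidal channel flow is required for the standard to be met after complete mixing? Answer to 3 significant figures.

85900 L/s

Set C_mix = 6.3: (Q·2.700 + 2720·120.0) / (Q + 2720) = 6.3
→ Q = 2720·(120.0 − 6.3)/(6.3 − 2.700) = 85910 L/s.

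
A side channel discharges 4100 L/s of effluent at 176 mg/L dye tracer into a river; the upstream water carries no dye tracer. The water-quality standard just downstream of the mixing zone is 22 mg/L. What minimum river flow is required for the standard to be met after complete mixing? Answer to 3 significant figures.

Set C_mix = 22: (Q·0 + 4100·176.0) / (Q + 4100) = 22
→ Q = 4100·(176.0 − 22)/(22 − 0) = 28700 L/s.

28700 L/s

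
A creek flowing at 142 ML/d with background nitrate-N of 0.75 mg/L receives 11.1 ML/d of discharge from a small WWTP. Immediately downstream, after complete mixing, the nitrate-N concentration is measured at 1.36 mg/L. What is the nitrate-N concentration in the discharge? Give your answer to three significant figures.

9.16 mg/L

Mass balance: 142.0·0.7500 + 11.10·Cₑ = 153.1·1.360
→ Cₑ = (153.1·1.360 − 142.0·0.7500) / 11.10 = 9.164 mg/L.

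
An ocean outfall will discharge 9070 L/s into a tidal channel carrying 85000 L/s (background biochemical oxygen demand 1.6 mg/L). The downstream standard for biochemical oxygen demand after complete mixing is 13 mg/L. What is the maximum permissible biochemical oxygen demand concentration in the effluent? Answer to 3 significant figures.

120 mg/L

At the limit, (Qr·Cr + Qe·Cₑ)/(Qr + Qe) = 13:
Cₑ = (94070·13 − 85000·1.600) / 9070 = 119.8 mg/L.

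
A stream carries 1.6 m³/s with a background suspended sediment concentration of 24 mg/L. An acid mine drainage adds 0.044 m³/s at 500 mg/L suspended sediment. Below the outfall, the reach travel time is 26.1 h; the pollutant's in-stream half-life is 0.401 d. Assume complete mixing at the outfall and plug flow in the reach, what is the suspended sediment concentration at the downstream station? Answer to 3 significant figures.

Mixed concentration C = ΣQC/ΣQ = (1.600·24.00 + 0.04400·500.0) / 1.644 = 60.40/1.644 = 36.74 mg/L.
Half-life 0.401 d → k = ln 2 / 0.401 = 1.729 d⁻¹.
Decay over the reach: 36.74·exp(−kt) = 36.74·0.1526 = 5.607 mg/L.

5.61 mg/L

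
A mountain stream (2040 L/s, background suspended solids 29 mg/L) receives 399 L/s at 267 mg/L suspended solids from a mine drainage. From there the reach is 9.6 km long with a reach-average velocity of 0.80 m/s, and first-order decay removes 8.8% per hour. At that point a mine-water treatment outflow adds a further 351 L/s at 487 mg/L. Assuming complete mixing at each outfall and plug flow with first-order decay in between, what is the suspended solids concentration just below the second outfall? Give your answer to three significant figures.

105 mg/L

Conservation of mass: C = (2040·29.00 + 399.0·267.0) / 2439 = 165700/2439 = 67.93 mg/L; combined flow 2439 L/s.
Travel time t = 9.6·1000 / 0.80 = 12000 s = 3.333 h.
8.8%/h lost → k = −ln(1 − 0.088) = 0.09212 h⁻¹.
First-order decay: C = 67.93·exp(−k·t) = 67.93·0.7356 = 49.97 mg/L.
Second outfall: C = (2439·49.97 + 351.0·487.0)/2790 = 105.0 mg/L.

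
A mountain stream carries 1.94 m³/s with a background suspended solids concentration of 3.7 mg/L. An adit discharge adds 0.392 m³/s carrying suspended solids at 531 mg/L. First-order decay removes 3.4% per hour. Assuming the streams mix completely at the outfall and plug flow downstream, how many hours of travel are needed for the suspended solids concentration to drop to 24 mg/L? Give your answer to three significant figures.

39.0 h

Flow-weighted average: C = (1.940·3.700 + 0.3920·531.0) / 2.332 = 215.3/2.332 = 92.34 mg/L.
3.4%/h lost → k = −ln(1 − 0.034) = 0.03459 h⁻¹.
92.34·exp(−k·t) = 24 → t = ln(92.34/24)/k = 140200 s = 38.95 h.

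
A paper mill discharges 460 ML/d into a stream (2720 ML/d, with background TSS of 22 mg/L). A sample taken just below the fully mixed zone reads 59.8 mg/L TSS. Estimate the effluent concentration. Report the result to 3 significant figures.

Mass balance: 2720·22.00 + 460.0·Cₑ = 3180·59.80
→ Cₑ = (3180·59.80 − 2720·22.00) / 460.0 = 283.3 mg/L.

283 mg/L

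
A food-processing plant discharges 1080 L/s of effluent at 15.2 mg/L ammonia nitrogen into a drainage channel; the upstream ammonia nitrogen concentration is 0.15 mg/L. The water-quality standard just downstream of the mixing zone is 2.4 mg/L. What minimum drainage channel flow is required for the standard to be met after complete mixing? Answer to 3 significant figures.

6140 L/s

Set C_mix = 2.4: (Q·0.1500 + 1080·15.20) / (Q + 1080) = 2.4
→ Q = 1080·(15.20 − 2.4)/(2.4 − 0.1500) = 6144 L/s.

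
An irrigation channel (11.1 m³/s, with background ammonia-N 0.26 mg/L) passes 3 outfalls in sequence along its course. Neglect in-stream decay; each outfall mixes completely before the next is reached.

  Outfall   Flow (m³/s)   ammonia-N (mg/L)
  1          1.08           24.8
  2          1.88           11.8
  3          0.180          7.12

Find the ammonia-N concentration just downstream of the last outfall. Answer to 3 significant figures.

3.73 mg/L

After outfall 1: Q = 11.10 + 1.080 = 12.18 m³/s; C = (11.10·0.2600 + 1.080·24.80)/12.18 = 2.436 mg/L.
After outfall 2: Q = 12.18 + 1.880 = 14.06 m³/s; C = (12.18·2.436 + 1.880·11.80)/14.06 = 3.688 mg/L.
After outfall 3: Q = 14.06 + 0.1800 = 14.24 m³/s; C = (14.06·3.688 + 0.1800·7.120)/14.24 = 3.731 mg/L.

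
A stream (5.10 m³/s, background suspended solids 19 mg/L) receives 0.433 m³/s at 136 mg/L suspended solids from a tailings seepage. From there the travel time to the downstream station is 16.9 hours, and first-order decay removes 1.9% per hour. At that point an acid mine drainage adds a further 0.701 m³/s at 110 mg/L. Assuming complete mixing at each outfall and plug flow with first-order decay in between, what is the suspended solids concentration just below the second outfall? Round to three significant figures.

30.4 mg/L

Conservation of mass: C = (5.100·19.00 + 0.4330·136.0) / 5.533 = 155.8/5.533 = 28.16 mg/L; combined flow 5.533 m³/s.
1.9%/h lost → k = −ln(1 − 0.019) = 0.01918 h⁻¹.
After decay, C = 28.16 × e^(−kt) = 28.16 × 0.7231 = 20.36 mg/L.
Second outfall: C = (5.533·20.36 + 0.7010·110.0)/6.234 = 30.44 mg/L.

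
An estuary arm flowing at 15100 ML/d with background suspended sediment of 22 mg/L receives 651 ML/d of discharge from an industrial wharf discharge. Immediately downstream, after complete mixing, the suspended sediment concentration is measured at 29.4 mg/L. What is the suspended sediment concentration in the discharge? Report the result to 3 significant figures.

Mass balance: 15100·22.00 + 651.0·Cₑ = 15750·29.40
→ Cₑ = (15750·29.40 − 15100·22.00) / 651.0 = 201.0 mg/L.

201 mg/L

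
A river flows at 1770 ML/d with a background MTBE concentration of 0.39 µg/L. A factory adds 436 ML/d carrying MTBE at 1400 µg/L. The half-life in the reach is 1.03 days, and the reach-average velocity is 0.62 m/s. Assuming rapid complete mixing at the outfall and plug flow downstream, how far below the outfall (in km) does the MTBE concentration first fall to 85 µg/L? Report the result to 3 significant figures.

After mixing, C = (1770·0.3900 + 436.0·1400) / 2206 = 611100/2206 = 277.0 µg/L.
Half-life 1.03 d → k = ln 2 / 1.03 = 0.6730 d⁻¹.
Set 277.0·exp(−k·t) = 85 → t = ln(277.0/85)/k = 151700 s = 42.13 h.
Distance = v·t = 0.62·151700 = 94040 m = 94.04 km.

94.0 km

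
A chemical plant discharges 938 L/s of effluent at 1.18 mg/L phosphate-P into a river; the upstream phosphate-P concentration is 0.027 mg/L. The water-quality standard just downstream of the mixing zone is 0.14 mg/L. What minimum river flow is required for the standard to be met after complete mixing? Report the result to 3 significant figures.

Set C_mix = 0.14: (Q·0.02700 + 938.0·1.180) / (Q + 938.0) = 0.14
→ Q = 938.0·(1.180 − 0.14)/(0.14 − 0.02700) = 8633 L/s.

8630 L/s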